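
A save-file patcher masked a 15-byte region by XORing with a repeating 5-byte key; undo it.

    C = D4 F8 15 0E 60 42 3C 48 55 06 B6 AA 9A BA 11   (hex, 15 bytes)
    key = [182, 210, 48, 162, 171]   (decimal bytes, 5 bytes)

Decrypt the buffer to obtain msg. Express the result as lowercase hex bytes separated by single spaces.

62 2a 25 ac cb f4 ee 78 f7 ad 00 78 aa 18 ba

The 5-byte key repeats, so the effective keystream is b6 d2 30 a2 ab b6 d2 30 a2 ab b6 d2 30 a2 ab.
byte 0: 11010100 xor 10110110 = 01100010
byte 1: 11111000 xor 11010010 = 00101010
byte 2: 00010101 xor 00110000 = 00100101
byte 3: 00001110 xor 10100010 = 10101100
byte 4: 01100000 xor 10101011 = 11001011
byte 5: 01000010 xor 10110110 = 11110100
byte 6: 00111100 xor 11010010 = 11101110
byte 7: 01001000 xor 00110000 = 01111000
byte 8: 01010101 xor 10100010 = 11110111
byte 9: 00000110 xor 10101011 = 10101101
byte 10: 10110110 xor 10110110 = 00000000
byte 11: 10101010 xor 11010010 = 01111000
byte 12: 10011010 xor 00110000 = 10101010
byte 13: 10111010 xor 10100010 = 00011000
byte 14: 00010001 xor 10101011 = 10111010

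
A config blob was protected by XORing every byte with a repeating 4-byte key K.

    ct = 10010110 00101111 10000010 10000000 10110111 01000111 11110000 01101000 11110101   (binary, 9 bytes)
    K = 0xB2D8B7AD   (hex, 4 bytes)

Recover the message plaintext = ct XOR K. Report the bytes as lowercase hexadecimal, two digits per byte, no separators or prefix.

24f7352d059f47c547

The 4-byte key repeats, so the effective keystream is b2 d8 b7 ad b2 d8 b7 ad b2.
byte 0: 96 ^ b2 = 24
byte 1: 2f ^ d8 = f7
byte 2: 82 ^ b7 = 35
byte 3: 80 ^ ad = 2d
byte 4: b7 ^ b2 = 05
byte 5: 47 ^ d8 = 9f
byte 6: f0 ^ b7 = 47
byte 7: 68 ^ ad = c5
byte 8: f5 ^ b2 = 47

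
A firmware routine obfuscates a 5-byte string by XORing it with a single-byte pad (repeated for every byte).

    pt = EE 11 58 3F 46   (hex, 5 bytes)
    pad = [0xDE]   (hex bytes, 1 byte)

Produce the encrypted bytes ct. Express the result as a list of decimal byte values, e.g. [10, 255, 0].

The 1-byte key repeats, so the effective keystream is de de de de de.
byte 0: ee xor de = 30
byte 1: 11 xor de = cf
byte 2: 58 xor de = 86
byte 3: 3f xor de = e1
byte 4: 46 xor de = 98

[48, 207, 134, 225, 152]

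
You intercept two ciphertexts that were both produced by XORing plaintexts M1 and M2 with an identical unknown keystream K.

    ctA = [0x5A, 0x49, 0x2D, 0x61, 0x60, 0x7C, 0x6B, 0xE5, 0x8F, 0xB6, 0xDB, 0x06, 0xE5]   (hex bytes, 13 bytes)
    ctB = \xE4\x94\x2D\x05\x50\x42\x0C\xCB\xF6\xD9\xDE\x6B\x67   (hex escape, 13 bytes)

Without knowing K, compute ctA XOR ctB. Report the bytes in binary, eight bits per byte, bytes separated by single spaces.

10111110 11011101 00000000 01100100 00110000 00111110 01100111 00101110 01111001 01101111 00000101 01101101 10000010

ctA ⊕ ctB = (M1 ⊕ K) ⊕ (M2 ⊕ K) = M1 ⊕ M2 — the shared key cancels under XOR.
5a ^ e4 = be
49 ^ 94 = dd
2d ^ 2d = 00
61 ^ 05 = 64
60 ^ 50 = 30
7c ^ 42 = 3e
6b ^ 0c = 67
e5 ^ cb = 2e
8f ^ f6 = 79
b6 ^ d9 = 6f
db ^ de = 05
06 ^ 6b = 6d
e5 ^ 67 = 82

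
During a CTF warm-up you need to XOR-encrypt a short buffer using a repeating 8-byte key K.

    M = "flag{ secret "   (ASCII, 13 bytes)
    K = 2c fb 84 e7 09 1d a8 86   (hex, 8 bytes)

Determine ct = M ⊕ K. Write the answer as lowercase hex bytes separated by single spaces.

4a 97 e5 80 72 3d db e3 4f 89 e1 93 29

The 8-byte key repeats, so the effective keystream is 2c fb 84 e7 09 1d a8 86 2c fb 84 e7 09.
byte 0: 66 ⊕ 2c = 4a
byte 1: 6c ⊕ fb = 97
byte 2: 61 ⊕ 84 = e5
byte 3: 67 ⊕ e7 = 80
byte 4: 7b ⊕ 09 = 72
byte 5: 20 ⊕ 1d = 3d
byte 6: 73 ⊕ a8 = db
byte 7: 65 ⊕ 86 = e3
byte 8: 63 ⊕ 2c = 4f
byte 9: 72 ⊕ fb = 89
byte 10: 65 ⊕ 84 = e1
byte 11: 74 ⊕ e7 = 93
byte 12: 20 ⊕ 09 = 29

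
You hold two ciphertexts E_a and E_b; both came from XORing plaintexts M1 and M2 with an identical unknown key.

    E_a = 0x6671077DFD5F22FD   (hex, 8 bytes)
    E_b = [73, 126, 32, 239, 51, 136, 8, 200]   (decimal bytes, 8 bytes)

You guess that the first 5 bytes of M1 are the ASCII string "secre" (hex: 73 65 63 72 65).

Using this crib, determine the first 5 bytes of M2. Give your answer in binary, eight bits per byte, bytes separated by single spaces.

01011100 01101010 01000100 11100000 10101011

First, E_a ⊕ E_b = (M1 ⊕ K) ⊕ (M2 ⊕ K) = M1 ⊕ M2, so the key drops out. Then M2 = (M1 ⊕ M2) ⊕ M1 over the first 5 bytes.
byte 0: (66 ⊕ 49) ⊕ 73 = 2f ⊕ 73 = 5c
byte 1: (71 ⊕ 7e) ⊕ 65 = 0f ⊕ 65 = 6a
byte 2: (07 ⊕ 20) ⊕ 63 = 27 ⊕ 63 = 44
byte 3: (7d ⊕ ef) ⊕ 72 = 92 ⊕ 72 = e0
byte 4: (fd ⊕ 33) ⊕ 65 = ce ⊕ 65 = ab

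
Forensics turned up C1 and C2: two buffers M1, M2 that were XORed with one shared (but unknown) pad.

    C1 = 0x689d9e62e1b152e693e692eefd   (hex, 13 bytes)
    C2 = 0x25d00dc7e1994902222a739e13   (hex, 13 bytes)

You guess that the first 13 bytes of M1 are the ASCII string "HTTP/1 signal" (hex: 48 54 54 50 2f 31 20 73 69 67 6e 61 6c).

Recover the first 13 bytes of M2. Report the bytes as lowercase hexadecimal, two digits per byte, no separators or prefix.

First, C1 ⊕ C2 = (M1 ⊕ K) ⊕ (M2 ⊕ K) = M1 ⊕ M2, so the key drops out. Then M2 = (M1 ⊕ M2) ⊕ M1 over the first 13 bytes.
byte 0: (68 xor 25) xor 48 = 4d xor 48 = 05
byte 1: (9d xor d0) xor 54 = 4d xor 54 = 19
byte 2: (9e xor 0d) xor 54 = 93 xor 54 = c7
byte 3: (62 xor c7) xor 50 = a5 xor 50 = f5
byte 4: (e1 xor e1) xor 2f = 00 xor 2f = 2f
byte 5: (b1 xor 99) xor 31 = 28 xor 31 = 19
byte 6: (52 xor 49) xor 20 = 1b xor 20 = 3b
byte 7: (e6 xor 02) xor 73 = e4 xor 73 = 97
byte 8: (93 xor 22) xor 69 = b1 xor 69 = d8
byte 9: (e6 xor 2a) xor 67 = cc xor 67 = ab
byte 10: (92 xor 73) xor 6e = e1 xor 6e = 8f
byte 11: (ee xor 9e) xor 61 = 70 xor 61 = 11
byte 12: (fd xor 13) xor 6c = ee xor 6c = 82

0519c7f52f193b97d8ab8f1182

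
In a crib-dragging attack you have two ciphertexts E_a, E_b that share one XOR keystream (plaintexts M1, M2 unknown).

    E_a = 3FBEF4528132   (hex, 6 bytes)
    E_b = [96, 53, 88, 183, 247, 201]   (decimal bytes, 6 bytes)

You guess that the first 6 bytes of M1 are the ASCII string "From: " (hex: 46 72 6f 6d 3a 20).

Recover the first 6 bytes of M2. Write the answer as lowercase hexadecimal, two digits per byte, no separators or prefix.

19f9c3884cdb

First, E_a ⊕ E_b = (M1 ⊕ K) ⊕ (M2 ⊕ K) = M1 ⊕ M2, so the key drops out. Then M2 = (M1 ⊕ M2) ⊕ M1 over the first 6 bytes.
byte 0: (3f xor 60) xor 46 = 5f xor 46 = 19
byte 1: (be xor 35) xor 72 = 8b xor 72 = f9
byte 2: (f4 xor 58) xor 6f = ac xor 6f = c3
byte 3: (52 xor b7) xor 6d = e5 xor 6d = 88
byte 4: (81 xor f7) xor 3a = 76 xor 3a = 4c
byte 5: (32 xor c9) xor 20 = fb xor 20 = db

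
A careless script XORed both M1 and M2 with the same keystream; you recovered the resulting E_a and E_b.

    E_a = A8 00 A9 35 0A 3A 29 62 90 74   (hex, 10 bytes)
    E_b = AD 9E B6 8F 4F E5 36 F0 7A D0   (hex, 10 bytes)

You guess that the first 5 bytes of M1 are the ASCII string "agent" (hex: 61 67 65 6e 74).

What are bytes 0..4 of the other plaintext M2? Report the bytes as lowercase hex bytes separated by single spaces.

First, E_a ⊕ E_b = (M1 ⊕ K) ⊕ (M2 ⊕ K) = M1 ⊕ M2, so the key drops out. Then M2 = (M1 ⊕ M2) ⊕ M1 over the first 5 bytes.
byte 0: (a8 ⊕ ad) ⊕ 61 = 05 ⊕ 61 = 64
byte 1: (00 ⊕ 9e) ⊕ 67 = 9e ⊕ 67 = f9
byte 2: (a9 ⊕ b6) ⊕ 65 = 1f ⊕ 65 = 7a
byte 3: (35 ⊕ 8f) ⊕ 6e = ba ⊕ 6e = d4
byte 4: (0a ⊕ 4f) ⊕ 74 = 45 ⊕ 74 = 31

64 f9 7a d4 31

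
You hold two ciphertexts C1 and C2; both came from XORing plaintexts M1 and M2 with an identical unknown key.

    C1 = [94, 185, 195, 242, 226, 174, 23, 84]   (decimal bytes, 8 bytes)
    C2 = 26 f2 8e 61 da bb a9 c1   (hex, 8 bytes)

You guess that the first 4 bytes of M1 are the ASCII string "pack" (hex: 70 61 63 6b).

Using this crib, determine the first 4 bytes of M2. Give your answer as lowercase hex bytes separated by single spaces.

08 2a 2e f8

First, C1 ⊕ C2 = (M1 ⊕ K) ⊕ (M2 ⊕ K) = M1 ⊕ M2, so the key drops out. Then M2 = (M1 ⊕ M2) ⊕ M1 over the first 4 bytes.
byte 0: (5e xor 26) xor 70 = 78 xor 70 = 08
byte 1: (b9 xor f2) xor 61 = 4b xor 61 = 2a
byte 2: (c3 xor 8e) xor 63 = 4d xor 63 = 2e
byte 3: (f2 xor 61) xor 6b = 93 xor 6b = f8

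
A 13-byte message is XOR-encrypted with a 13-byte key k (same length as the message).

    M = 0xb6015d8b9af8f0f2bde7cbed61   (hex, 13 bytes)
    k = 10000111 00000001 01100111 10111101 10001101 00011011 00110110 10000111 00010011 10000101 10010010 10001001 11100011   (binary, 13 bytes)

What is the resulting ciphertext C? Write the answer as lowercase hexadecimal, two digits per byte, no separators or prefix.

31003a3617e3c675ae62596482

XOR is its own inverse, so applying the key byte-wise gives the result directly.
byte 0: b6 ⊕ 87 = 31
byte 1: 01 ⊕ 01 = 00
byte 2: 5d ⊕ 67 = 3a
byte 3: 8b ⊕ bd = 36
byte 4: 9a ⊕ 8d = 17
byte 5: f8 ⊕ 1b = e3
byte 6: f0 ⊕ 36 = c6
byte 7: f2 ⊕ 87 = 75
byte 8: bd ⊕ 13 = ae
byte 9: e7 ⊕ 85 = 62
byte 10: cb ⊕ 92 = 59
byte 11: ed ⊕ 89 = 64
byte 12: 61 ⊕ e3 = 82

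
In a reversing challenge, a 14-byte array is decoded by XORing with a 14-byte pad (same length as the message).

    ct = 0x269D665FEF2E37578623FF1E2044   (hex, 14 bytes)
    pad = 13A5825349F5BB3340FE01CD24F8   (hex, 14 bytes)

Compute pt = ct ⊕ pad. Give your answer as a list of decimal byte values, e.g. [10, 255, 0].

 38 xor  19 =  53
157 xor 165 =  56
102 xor 130 = 228
 95 xor  83 =  12
239 xor  73 = 166
 46 xor 245 = 219
 55 xor 187 = 140
 87 xor  51 = 100
134 xor  64 = 198
 35 xor 254 = 221
255 xor   1 = 254
 30 xor 205 = 211
 32 xor  36 =   4
 68 xor 248 = 188

[53, 56, 228, 12, 166, 219, 140, 100, 198, 221, 254, 211, 4, 188]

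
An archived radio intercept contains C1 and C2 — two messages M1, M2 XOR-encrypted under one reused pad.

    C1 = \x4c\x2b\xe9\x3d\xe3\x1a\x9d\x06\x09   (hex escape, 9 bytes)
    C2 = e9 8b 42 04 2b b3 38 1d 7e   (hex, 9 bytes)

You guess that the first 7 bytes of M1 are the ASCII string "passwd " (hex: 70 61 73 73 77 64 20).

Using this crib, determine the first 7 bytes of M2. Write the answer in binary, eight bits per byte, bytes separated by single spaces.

First, C1 ⊕ C2 = (M1 ⊕ K) ⊕ (M2 ⊕ K) = M1 ⊕ M2, so the key drops out. Then M2 = (M1 ⊕ M2) ⊕ M1 over the first 7 bytes.
byte 0: (4c ^ e9) ^ 70 = a5 ^ 70 = d5
byte 1: (2b ^ 8b) ^ 61 = a0 ^ 61 = c1
byte 2: (e9 ^ 42) ^ 73 = ab ^ 73 = d8
byte 3: (3d ^ 04) ^ 73 = 39 ^ 73 = 4a
byte 4: (e3 ^ 2b) ^ 77 = c8 ^ 77 = bf
byte 5: (1a ^ b3) ^ 64 = a9 ^ 64 = cd
byte 6: (9d ^ 38) ^ 20 = a5 ^ 20 = 85

11010101 11000001 11011000 01001010 10111111 11001101 10000101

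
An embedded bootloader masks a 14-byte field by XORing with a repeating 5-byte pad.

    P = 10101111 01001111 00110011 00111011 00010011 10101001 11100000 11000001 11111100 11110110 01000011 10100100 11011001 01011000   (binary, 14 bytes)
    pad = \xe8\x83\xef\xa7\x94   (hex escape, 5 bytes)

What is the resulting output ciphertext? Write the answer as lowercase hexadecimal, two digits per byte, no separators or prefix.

47ccdc9c8741632e5b62ab2736ff

The 5-byte key repeats, so the effective keystream is e8 83 ef a7 94 e8 83 ef a7 94 e8 83 ef a7.
byte 0: 10101111 ^ 11101000 = 01000111
byte 1: 01001111 ^ 10000011 = 11001100
byte 2: 00110011 ^ 11101111 = 11011100
byte 3: 00111011 ^ 10100111 = 10011100
byte 4: 00010011 ^ 10010100 = 10000111
byte 5: 10101001 ^ 11101000 = 01000001
byte 6: 11100000 ^ 10000011 = 01100011
byte 7: 11000001 ^ 11101111 = 00101110
byte 8: 11111100 ^ 10100111 = 01011011
byte 9: 11110110 ^ 10010100 = 01100010
byte 10: 01000011 ^ 11101000 = 10101011
byte 11: 10100100 ^ 10000011 = 00100111
byte 12: 11011001 ^ 11101111 = 00110110
byte 13: 01011000 ^ 10100111 = 11111111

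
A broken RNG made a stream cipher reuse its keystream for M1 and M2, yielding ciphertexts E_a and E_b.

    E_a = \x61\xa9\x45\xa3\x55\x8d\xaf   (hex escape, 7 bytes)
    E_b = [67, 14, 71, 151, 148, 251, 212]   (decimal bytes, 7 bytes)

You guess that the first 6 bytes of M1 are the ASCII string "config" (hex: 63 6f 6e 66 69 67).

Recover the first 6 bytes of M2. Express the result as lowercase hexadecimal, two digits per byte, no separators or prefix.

First, E_a ⊕ E_b = (M1 ⊕ K) ⊕ (M2 ⊕ K) = M1 ⊕ M2, so the key drops out. Then M2 = (M1 ⊕ M2) ⊕ M1 over the first 6 bytes.
byte 0: (61 ⊕ 43) ⊕ 63 = 22 ⊕ 63 = 41
byte 1: (a9 ⊕ 0e) ⊕ 6f = a7 ⊕ 6f = c8
byte 2: (45 ⊕ 47) ⊕ 6e = 02 ⊕ 6e = 6c
byte 3: (a3 ⊕ 97) ⊕ 66 = 34 ⊕ 66 = 52
byte 4: (55 ⊕ 94) ⊕ 69 = c1 ⊕ 69 = a8
byte 5: (8d ⊕ fb) ⊕ 67 = 76 ⊕ 67 = 11

41c86c52a811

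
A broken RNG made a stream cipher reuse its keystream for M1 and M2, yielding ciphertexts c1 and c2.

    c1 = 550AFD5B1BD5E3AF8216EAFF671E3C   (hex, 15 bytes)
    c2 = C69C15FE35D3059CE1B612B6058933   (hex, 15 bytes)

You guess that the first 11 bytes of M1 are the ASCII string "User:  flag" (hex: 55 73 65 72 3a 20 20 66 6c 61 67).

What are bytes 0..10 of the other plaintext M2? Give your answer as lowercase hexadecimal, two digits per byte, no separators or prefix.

First, c1 ⊕ c2 = (M1 ⊕ K) ⊕ (M2 ⊕ K) = M1 ⊕ M2, so the key drops out. Then M2 = (M1 ⊕ M2) ⊕ M1 over the first 11 bytes.
byte 0: (55 XOR c6) XOR 55 = 93 XOR 55 = c6
byte 1: (0a XOR 9c) XOR 73 = 96 XOR 73 = e5
byte 2: (fd XOR 15) XOR 65 = e8 XOR 65 = 8d
byte 3: (5b XOR fe) XOR 72 = a5 XOR 72 = d7
byte 4: (1b XOR 35) XOR 3a = 2e XOR 3a = 14
byte 5: (d5 XOR d3) XOR 20 = 06 XOR 20 = 26
byte 6: (e3 XOR 05) XOR 20 = e6 XOR 20 = c6
byte 7: (af XOR 9c) XOR 66 = 33 XOR 66 = 55
byte 8: (82 XOR e1) XOR 6c = 63 XOR 6c = 0f
byte 9: (16 XOR b6) XOR 61 = a0 XOR 61 = c1
byte 10: (ea XOR 12) XOR 67 = f8 XOR 67 = 9f

c6e58dd71426c6550fc19f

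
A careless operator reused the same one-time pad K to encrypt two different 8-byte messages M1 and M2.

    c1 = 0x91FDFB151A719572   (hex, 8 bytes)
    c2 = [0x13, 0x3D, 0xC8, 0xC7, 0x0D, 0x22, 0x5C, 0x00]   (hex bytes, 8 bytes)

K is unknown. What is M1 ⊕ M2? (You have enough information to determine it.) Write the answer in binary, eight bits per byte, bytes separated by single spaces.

c1 ⊕ c2 = (M1 ⊕ K) ⊕ (M2 ⊕ K) = M1 ⊕ M2 — the shared key cancels under XOR.
byte 0: 91 ⊕ 13 = 82
byte 1: fd ⊕ 3d = c0
byte 2: fb ⊕ c8 = 33
byte 3: 15 ⊕ c7 = d2
byte 4: 1a ⊕ 0d = 17
byte 5: 71 ⊕ 22 = 53
byte 6: 95 ⊕ 5c = c9
byte 7: 72 ⊕ 00 = 72

10000010 11000000 00110011 11010010 00010111 01010011 11001001 01110010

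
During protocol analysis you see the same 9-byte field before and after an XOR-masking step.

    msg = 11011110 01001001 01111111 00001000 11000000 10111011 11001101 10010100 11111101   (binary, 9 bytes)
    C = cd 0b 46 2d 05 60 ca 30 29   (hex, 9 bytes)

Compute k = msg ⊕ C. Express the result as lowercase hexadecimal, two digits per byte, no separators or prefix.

13423925c5db07a4d4

Since C = msg ⊕ k, XORing both sides with msg gives k = msg ⊕ C.
byte 0: de ⊕ cd = 13
byte 1: 49 ⊕ 0b = 42
byte 2: 7f ⊕ 46 = 39
byte 3: 08 ⊕ 2d = 25
byte 4: c0 ⊕ 05 = c5
byte 5: bb ⊕ 60 = db
byte 6: cd ⊕ ca = 07
byte 7: 94 ⊕ 30 = a4
byte 8: fd ⊕ 29 = d4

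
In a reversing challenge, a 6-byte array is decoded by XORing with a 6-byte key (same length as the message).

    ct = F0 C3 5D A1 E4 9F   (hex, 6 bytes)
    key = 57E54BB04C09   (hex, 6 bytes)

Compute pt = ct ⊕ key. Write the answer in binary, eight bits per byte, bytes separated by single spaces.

10100111 00100110 00010110 00010001 10101000 10010110

XOR is its own inverse, so applying the key byte-wise gives the result directly.
byte 0: f0 ⊕ 57 = a7
byte 1: c3 ⊕ e5 = 26
byte 2: 5d ⊕ 4b = 16
byte 3: a1 ⊕ b0 = 11
byte 4: e4 ⊕ 4c = a8
byte 5: 9f ⊕ 09 = 96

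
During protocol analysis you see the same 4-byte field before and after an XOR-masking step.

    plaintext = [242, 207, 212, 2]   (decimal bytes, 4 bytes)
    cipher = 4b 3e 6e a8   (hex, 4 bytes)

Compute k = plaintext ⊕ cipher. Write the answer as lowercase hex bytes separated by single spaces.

b9 f1 ba aa

Since cipher = plaintext ⊕ k, XORing both sides with plaintext gives k = plaintext ⊕ cipher.
byte 0: 242 ^  75 = 185
byte 1: 207 ^  62 = 241
byte 2: 212 ^ 110 = 186
byte 3:   2 ^ 168 = 170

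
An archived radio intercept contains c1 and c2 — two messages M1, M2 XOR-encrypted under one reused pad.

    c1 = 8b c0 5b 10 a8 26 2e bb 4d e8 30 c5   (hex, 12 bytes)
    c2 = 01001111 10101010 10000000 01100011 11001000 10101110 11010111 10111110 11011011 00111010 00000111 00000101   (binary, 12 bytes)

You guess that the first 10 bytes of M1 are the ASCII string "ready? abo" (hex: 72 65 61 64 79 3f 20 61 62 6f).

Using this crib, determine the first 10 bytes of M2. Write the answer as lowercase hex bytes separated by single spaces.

First, c1 ⊕ c2 = (M1 ⊕ K) ⊕ (M2 ⊕ K) = M1 ⊕ M2, so the key drops out. Then M2 = (M1 ⊕ M2) ⊕ M1 over the first 10 bytes.
byte 0: (8b xor 4f) xor 72 = c4 xor 72 = b6
byte 1: (c0 xor aa) xor 65 = 6a xor 65 = 0f
byte 2: (5b xor 80) xor 61 = db xor 61 = ba
byte 3: (10 xor 63) xor 64 = 73 xor 64 = 17
byte 4: (a8 xor c8) xor 79 = 60 xor 79 = 19
byte 5: (26 xor ae) xor 3f = 88 xor 3f = b7
byte 6: (2e xor d7) xor 20 = f9 xor 20 = d9
byte 7: (bb xor be) xor 61 = 05 xor 61 = 64
byte 8: (4d xor db) xor 62 = 96 xor 62 = f4
byte 9: (e8 xor 3a) xor 6f = d2 xor 6f = bd

b6 0f ba 17 19 b7 d9 64 f4 bd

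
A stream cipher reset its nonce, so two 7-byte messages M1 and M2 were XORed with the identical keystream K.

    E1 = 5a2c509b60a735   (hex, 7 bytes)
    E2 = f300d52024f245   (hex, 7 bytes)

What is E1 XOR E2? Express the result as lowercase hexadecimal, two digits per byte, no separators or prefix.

E1 ⊕ E2 = (M1 ⊕ K) ⊕ (M2 ⊕ K) = M1 ⊕ M2 — the shared key cancels under XOR.
01011010 xor 11110011 = 10101001
00101100 xor 00000000 = 00101100
01010000 xor 11010101 = 10000101
10011011 xor 00100000 = 10111011
01100000 xor 00100100 = 01000100
10100111 xor 11110010 = 01010101
00110101 xor 01000101 = 01110000

a92c85bb445570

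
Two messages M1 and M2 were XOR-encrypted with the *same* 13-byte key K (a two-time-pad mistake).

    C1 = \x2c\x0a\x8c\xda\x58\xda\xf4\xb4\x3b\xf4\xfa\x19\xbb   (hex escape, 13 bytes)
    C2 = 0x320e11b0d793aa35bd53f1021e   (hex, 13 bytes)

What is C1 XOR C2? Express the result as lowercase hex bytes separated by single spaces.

C1 ⊕ C2 = (M1 ⊕ K) ⊕ (M2 ⊕ K) = M1 ⊕ M2 — the shared key cancels under XOR.
byte 0: 2c XOR 32 = 1e
byte 1: 0a XOR 0e = 04
byte 2: 8c XOR 11 = 9d
byte 3: da XOR b0 = 6a
byte 4: 58 XOR d7 = 8f
byte 5: da XOR 93 = 49
byte 6: f4 XOR aa = 5e
byte 7: b4 XOR 35 = 81
byte 8: 3b XOR bd = 86
byte 9: f4 XOR 53 = a7
byte 10: fa XOR f1 = 0b
byte 11: 19 XOR 02 = 1b
byte 12: bb XOR 1e = a5

1e 04 9d 6a 8f 49 5e 81 86 a7 0b 1b a5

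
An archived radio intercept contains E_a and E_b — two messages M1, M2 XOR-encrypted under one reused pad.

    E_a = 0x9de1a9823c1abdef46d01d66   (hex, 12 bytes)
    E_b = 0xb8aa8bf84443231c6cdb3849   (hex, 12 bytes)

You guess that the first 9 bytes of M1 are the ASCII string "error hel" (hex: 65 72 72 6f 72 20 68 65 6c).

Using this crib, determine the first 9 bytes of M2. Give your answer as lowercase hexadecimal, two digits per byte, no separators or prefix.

403950150a79f69646

First, E_a ⊕ E_b = (M1 ⊕ K) ⊕ (M2 ⊕ K) = M1 ⊕ M2, so the key drops out. Then M2 = (M1 ⊕ M2) ⊕ M1 over the first 9 bytes.
byte 0: (9d ^ b8) ^ 65 = 25 ^ 65 = 40
byte 1: (e1 ^ aa) ^ 72 = 4b ^ 72 = 39
byte 2: (a9 ^ 8b) ^ 72 = 22 ^ 72 = 50
byte 3: (82 ^ f8) ^ 6f = 7a ^ 6f = 15
byte 4: (3c ^ 44) ^ 72 = 78 ^ 72 = 0a
byte 5: (1a ^ 43) ^ 20 = 59 ^ 20 = 79
byte 6: (bd ^ 23) ^ 68 = 9e ^ 68 = f6
byte 7: (ef ^ 1c) ^ 65 = f3 ^ 65 = 96
byte 8: (46 ^ 6c) ^ 6c = 2a ^ 6c = 46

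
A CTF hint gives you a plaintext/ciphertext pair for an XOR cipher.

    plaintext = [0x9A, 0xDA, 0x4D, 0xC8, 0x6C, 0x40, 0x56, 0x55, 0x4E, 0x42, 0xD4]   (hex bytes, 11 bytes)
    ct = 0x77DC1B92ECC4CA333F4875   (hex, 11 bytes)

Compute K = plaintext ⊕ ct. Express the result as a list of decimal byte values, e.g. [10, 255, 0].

Since ct = plaintext ⊕ K, XORing both sides with plaintext gives K = plaintext ⊕ ct.
154 ^ 119 = 237
218 ^ 220 =   6
 77 ^  27 =  86
200 ^ 146 =  90
108 ^ 236 = 128
 64 ^ 196 = 132
 86 ^ 202 = 156
 85 ^  51 = 102
 78 ^  63 = 113
 66 ^  72 =  10
212 ^ 117 = 161

[237, 6, 86, 90, 128, 132, 156, 102, 113, 10, 161]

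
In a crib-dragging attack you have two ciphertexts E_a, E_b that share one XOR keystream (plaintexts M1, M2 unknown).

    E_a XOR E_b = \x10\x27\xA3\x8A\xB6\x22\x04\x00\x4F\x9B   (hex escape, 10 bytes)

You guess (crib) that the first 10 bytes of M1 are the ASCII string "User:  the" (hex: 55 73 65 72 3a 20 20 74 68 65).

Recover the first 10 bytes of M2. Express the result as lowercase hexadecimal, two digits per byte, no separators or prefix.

Since E_a ⊕ E_b = M1 ⊕ M2, XORing with the guessed M1 bytes yields the corresponding M2 bytes: M2 = (E_a ⊕ E_b) ⊕ M1.
byte 0: 10 XOR 55 = 45
byte 1: 27 XOR 73 = 54
byte 2: a3 XOR 65 = c6
byte 3: 8a XOR 72 = f8
byte 4: b6 XOR 3a = 8c
byte 5: 22 XOR 20 = 02
byte 6: 04 XOR 20 = 24
byte 7: 00 XOR 74 = 74
byte 8: 4f XOR 68 = 27
byte 9: 9b XOR 65 = fe

4554c6f88c02247427fe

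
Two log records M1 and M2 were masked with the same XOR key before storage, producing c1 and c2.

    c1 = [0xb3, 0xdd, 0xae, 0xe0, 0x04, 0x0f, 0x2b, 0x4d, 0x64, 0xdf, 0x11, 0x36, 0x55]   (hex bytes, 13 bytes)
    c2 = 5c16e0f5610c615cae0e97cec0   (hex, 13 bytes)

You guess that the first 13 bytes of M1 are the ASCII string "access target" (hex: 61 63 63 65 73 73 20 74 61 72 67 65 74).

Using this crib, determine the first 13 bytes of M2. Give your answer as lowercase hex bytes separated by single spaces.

First, c1 ⊕ c2 = (M1 ⊕ K) ⊕ (M2 ⊕ K) = M1 ⊕ M2, so the key drops out. Then M2 = (M1 ⊕ M2) ⊕ M1 over the first 13 bytes.
byte 0: (b3 ⊕ 5c) ⊕ 61 = ef ⊕ 61 = 8e
byte 1: (dd ⊕ 16) ⊕ 63 = cb ⊕ 63 = a8
byte 2: (ae ⊕ e0) ⊕ 63 = 4e ⊕ 63 = 2d
byte 3: (e0 ⊕ f5) ⊕ 65 = 15 ⊕ 65 = 70
byte 4: (04 ⊕ 61) ⊕ 73 = 65 ⊕ 73 = 16
byte 5: (0f ⊕ 0c) ⊕ 73 = 03 ⊕ 73 = 70
byte 6: (2b ⊕ 61) ⊕ 20 = 4a ⊕ 20 = 6a
byte 7: (4d ⊕ 5c) ⊕ 74 = 11 ⊕ 74 = 65
byte 8: (64 ⊕ ae) ⊕ 61 = ca ⊕ 61 = ab
byte 9: (df ⊕ 0e) ⊕ 72 = d1 ⊕ 72 = a3
byte 10: (11 ⊕ 97) ⊕ 67 = 86 ⊕ 67 = e1
byte 11: (36 ⊕ ce) ⊕ 65 = f8 ⊕ 65 = 9d
byte 12: (55 ⊕ c0) ⊕ 74 = 95 ⊕ 74 = e1

8e a8 2d 70 16 70 6a 65 ab a3 e1 9d e1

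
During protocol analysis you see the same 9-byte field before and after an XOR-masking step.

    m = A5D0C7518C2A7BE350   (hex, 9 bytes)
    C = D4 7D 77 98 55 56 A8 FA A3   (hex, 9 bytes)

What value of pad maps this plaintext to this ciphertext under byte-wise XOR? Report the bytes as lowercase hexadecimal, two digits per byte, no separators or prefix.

Since C = m ⊕ pad, XORing both sides with m gives pad = m ⊕ C.
byte 0: a5 ⊕ d4 = 71
byte 1: d0 ⊕ 7d = ad
byte 2: c7 ⊕ 77 = b0
byte 3: 51 ⊕ 98 = c9
byte 4: 8c ⊕ 55 = d9
byte 5: 2a ⊕ 56 = 7c
byte 6: 7b ⊕ a8 = d3
byte 7: e3 ⊕ fa = 19
byte 8: 50 ⊕ a3 = f3

71adb0c9d97cd319f3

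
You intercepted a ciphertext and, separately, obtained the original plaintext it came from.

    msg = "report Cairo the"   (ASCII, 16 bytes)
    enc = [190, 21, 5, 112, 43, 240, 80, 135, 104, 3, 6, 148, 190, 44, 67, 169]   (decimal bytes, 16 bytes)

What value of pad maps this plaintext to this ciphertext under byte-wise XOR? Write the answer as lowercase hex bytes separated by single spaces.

Since enc = msg ⊕ pad, XORing both sides with msg gives pad = msg ⊕ enc.
72 ^ be = cc
65 ^ 15 = 70
70 ^ 05 = 75
6f ^ 70 = 1f
72 ^ 2b = 59
74 ^ f0 = 84
20 ^ 50 = 70
43 ^ 87 = c4
61 ^ 68 = 09
69 ^ 03 = 6a
72 ^ 06 = 74
6f ^ 94 = fb
20 ^ be = 9e
74 ^ 2c = 58
68 ^ 43 = 2b
65 ^ a9 = cc

cc 70 75 1f 59 84 70 c4 09 6a 74 fb 9e 58 2b cc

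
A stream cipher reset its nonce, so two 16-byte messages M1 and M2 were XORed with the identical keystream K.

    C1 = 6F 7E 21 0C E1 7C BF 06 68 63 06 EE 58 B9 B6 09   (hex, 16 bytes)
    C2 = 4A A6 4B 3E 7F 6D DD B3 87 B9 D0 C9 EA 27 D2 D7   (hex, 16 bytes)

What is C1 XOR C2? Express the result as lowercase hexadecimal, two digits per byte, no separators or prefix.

25d86a329e1162b5efdad627b29e64de

C1 ⊕ C2 = (M1 ⊕ K) ⊕ (M2 ⊕ K) = M1 ⊕ M2 — the shared key cancels under XOR.
111 xor  74 =  37
126 xor 166 = 216
 33 xor  75 = 106
 12 xor  62 =  50
225 xor 127 = 158
124 xor 109 =  17
191 xor 221 =  98
  6 xor 179 = 181
104 xor 135 = 239
 99 xor 185 = 218
  6 xor 208 = 214
238 xor 201 =  39
 88 xor 234 = 178
185 xor  39 = 158
182 xor 210 = 100
  9 xor 215 = 222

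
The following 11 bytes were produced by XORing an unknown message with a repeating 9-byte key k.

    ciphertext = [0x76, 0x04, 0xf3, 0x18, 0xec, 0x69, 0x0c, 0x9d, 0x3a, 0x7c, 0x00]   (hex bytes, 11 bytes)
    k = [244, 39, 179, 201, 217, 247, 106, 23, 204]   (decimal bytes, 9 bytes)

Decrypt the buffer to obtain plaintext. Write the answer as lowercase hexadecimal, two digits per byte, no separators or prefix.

The 9-byte key repeats, so the effective keystream is f4 27 b3 c9 d9 f7 6a 17 cc f4 27.
byte 0: 76 xor f4 = 82
byte 1: 04 xor 27 = 23
byte 2: f3 xor b3 = 40
byte 3: 18 xor c9 = d1
byte 4: ec xor d9 = 35
byte 5: 69 xor f7 = 9e
byte 6: 0c xor 6a = 66
byte 7: 9d xor 17 = 8a
byte 8: 3a xor cc = f6
byte 9: 7c xor f4 = 88
byte 10: 00 xor 27 = 27

822340d1359e668af68827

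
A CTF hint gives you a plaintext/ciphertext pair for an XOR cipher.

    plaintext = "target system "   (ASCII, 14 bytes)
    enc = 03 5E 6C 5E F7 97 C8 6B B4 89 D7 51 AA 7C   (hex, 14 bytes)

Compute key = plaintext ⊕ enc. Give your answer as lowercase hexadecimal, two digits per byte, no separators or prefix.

773f1e3992e3e818cdfaa334c75c

Since enc = plaintext ⊕ key, XORing both sides with plaintext gives key = plaintext ⊕ enc.
74 ^ 03 = 77
61 ^ 5e = 3f
72 ^ 6c = 1e
67 ^ 5e = 39
65 ^ f7 = 92
74 ^ 97 = e3
20 ^ c8 = e8
73 ^ 6b = 18
79 ^ b4 = cd
73 ^ 89 = fa
74 ^ d7 = a3
65 ^ 51 = 34
6d ^ aa = c7
20 ^ 7c = 5c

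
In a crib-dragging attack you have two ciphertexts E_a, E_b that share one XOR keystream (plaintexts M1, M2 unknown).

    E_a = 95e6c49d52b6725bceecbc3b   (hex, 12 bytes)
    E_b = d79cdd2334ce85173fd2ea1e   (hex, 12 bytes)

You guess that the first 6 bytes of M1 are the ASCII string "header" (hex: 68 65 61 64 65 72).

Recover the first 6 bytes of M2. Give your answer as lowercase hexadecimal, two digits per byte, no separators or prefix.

First, E_a ⊕ E_b = (M1 ⊕ K) ⊕ (M2 ⊕ K) = M1 ⊕ M2, so the key drops out. Then M2 = (M1 ⊕ M2) ⊕ M1 over the first 6 bytes.
byte 0: (95 ⊕ d7) ⊕ 68 = 42 ⊕ 68 = 2a
byte 1: (e6 ⊕ 9c) ⊕ 65 = 7a ⊕ 65 = 1f
byte 2: (c4 ⊕ dd) ⊕ 61 = 19 ⊕ 61 = 78
byte 3: (9d ⊕ 23) ⊕ 64 = be ⊕ 64 = da
byte 4: (52 ⊕ 34) ⊕ 65 = 66 ⊕ 65 = 03
byte 5: (b6 ⊕ ce) ⊕ 72 = 78 ⊕ 72 = 0a

2a1f78da030a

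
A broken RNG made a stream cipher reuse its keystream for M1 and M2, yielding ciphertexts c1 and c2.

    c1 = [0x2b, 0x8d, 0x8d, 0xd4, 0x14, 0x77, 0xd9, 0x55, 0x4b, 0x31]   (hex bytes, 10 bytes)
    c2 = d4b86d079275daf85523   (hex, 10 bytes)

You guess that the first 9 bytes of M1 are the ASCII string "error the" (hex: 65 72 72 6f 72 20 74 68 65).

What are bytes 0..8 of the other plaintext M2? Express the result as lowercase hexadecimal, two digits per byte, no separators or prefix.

9a4792bcf42277c57b

First, c1 ⊕ c2 = (M1 ⊕ K) ⊕ (M2 ⊕ K) = M1 ⊕ M2, so the key drops out. Then M2 = (M1 ⊕ M2) ⊕ M1 over the first 9 bytes.
byte 0: (2b ⊕ d4) ⊕ 65 = ff ⊕ 65 = 9a
byte 1: (8d ⊕ b8) ⊕ 72 = 35 ⊕ 72 = 47
byte 2: (8d ⊕ 6d) ⊕ 72 = e0 ⊕ 72 = 92
byte 3: (d4 ⊕ 07) ⊕ 6f = d3 ⊕ 6f = bc
byte 4: (14 ⊕ 92) ⊕ 72 = 86 ⊕ 72 = f4
byte 5: (77 ⊕ 75) ⊕ 20 = 02 ⊕ 20 = 22
byte 6: (d9 ⊕ da) ⊕ 74 = 03 ⊕ 74 = 77
byte 7: (55 ⊕ f8) ⊕ 68 = ad ⊕ 68 = c5
byte 8: (4b ⊕ 55) ⊕ 65 = 1e ⊕ 65 = 7b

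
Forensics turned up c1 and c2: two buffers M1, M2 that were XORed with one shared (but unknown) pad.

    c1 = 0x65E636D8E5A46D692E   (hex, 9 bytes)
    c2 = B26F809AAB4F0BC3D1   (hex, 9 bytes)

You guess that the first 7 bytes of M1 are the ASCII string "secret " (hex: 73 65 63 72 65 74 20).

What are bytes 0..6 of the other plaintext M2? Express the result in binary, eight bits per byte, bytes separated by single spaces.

First, c1 ⊕ c2 = (M1 ⊕ K) ⊕ (M2 ⊕ K) = M1 ⊕ M2, so the key drops out. Then M2 = (M1 ⊕ M2) ⊕ M1 over the first 7 bytes.
byte 0: (65 XOR b2) XOR 73 = d7 XOR 73 = a4
byte 1: (e6 XOR 6f) XOR 65 = 89 XOR 65 = ec
byte 2: (36 XOR 80) XOR 63 = b6 XOR 63 = d5
byte 3: (d8 XOR 9a) XOR 72 = 42 XOR 72 = 30
byte 4: (e5 XOR ab) XOR 65 = 4e XOR 65 = 2b
byte 5: (a4 XOR 4f) XOR 74 = eb XOR 74 = 9f
byte 6: (6d XOR 0b) XOR 20 = 66 XOR 20 = 46

10100100 11101100 11010101 00110000 00101011 10011111 01000110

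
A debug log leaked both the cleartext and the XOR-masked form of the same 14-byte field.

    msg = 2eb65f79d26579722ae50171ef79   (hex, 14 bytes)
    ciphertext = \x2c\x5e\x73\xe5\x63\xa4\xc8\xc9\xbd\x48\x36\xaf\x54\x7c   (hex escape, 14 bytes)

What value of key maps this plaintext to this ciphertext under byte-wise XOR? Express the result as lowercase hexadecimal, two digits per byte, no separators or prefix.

Since ciphertext = msg ⊕ key, XORing both sides with msg gives key = msg ⊕ ciphertext.
2e XOR 2c = 02
b6 XOR 5e = e8
5f XOR 73 = 2c
79 XOR e5 = 9c
d2 XOR 63 = b1
65 XOR a4 = c1
79 XOR c8 = b1
72 XOR c9 = bb
2a XOR bd = 97
e5 XOR 48 = ad
01 XOR 36 = 37
71 XOR af = de
ef XOR 54 = bb
79 XOR 7c = 05

02e82c9cb1c1b1bb97ad37debb05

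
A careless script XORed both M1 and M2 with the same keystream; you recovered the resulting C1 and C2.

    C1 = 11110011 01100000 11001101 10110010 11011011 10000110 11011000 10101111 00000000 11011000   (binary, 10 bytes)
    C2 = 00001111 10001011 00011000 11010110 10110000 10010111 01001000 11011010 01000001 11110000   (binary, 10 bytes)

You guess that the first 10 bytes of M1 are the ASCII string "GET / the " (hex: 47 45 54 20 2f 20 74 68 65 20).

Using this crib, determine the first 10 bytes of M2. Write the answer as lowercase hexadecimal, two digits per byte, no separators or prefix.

bbae81444431e41d2408

First, C1 ⊕ C2 = (M1 ⊕ K) ⊕ (M2 ⊕ K) = M1 ⊕ M2, so the key drops out. Then M2 = (M1 ⊕ M2) ⊕ M1 over the first 10 bytes.
byte 0: (f3 ⊕ 0f) ⊕ 47 = fc ⊕ 47 = bb
byte 1: (60 ⊕ 8b) ⊕ 45 = eb ⊕ 45 = ae
byte 2: (cd ⊕ 18) ⊕ 54 = d5 ⊕ 54 = 81
byte 3: (b2 ⊕ d6) ⊕ 20 = 64 ⊕ 20 = 44
byte 4: (db ⊕ b0) ⊕ 2f = 6b ⊕ 2f = 44
byte 5: (86 ⊕ 97) ⊕ 20 = 11 ⊕ 20 = 31
byte 6: (d8 ⊕ 48) ⊕ 74 = 90 ⊕ 74 = e4
byte 7: (af ⊕ da) ⊕ 68 = 75 ⊕ 68 = 1d
byte 8: (00 ⊕ 41) ⊕ 65 = 41 ⊕ 65 = 24
byte 9: (d8 ⊕ f0) ⊕ 20 = 28 ⊕ 20 = 08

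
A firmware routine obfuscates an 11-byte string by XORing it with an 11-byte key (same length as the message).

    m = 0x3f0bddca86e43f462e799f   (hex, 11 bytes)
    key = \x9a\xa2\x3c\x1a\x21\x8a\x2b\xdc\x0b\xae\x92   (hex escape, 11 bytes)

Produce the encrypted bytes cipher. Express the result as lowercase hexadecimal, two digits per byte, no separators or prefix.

a5a9e1d0a76e149a25d70d

XOR is its own inverse, so applying the key byte-wise gives the result directly.
byte 0: 3f ^ 9a = a5
byte 1: 0b ^ a2 = a9
byte 2: dd ^ 3c = e1
byte 3: ca ^ 1a = d0
byte 4: 86 ^ 21 = a7
byte 5: e4 ^ 8a = 6e
byte 6: 3f ^ 2b = 14
byte 7: 46 ^ dc = 9a
byte 8: 2e ^ 0b = 25
byte 9: 79 ^ ae = d7
byte 10: 9f ^ 92 = 0d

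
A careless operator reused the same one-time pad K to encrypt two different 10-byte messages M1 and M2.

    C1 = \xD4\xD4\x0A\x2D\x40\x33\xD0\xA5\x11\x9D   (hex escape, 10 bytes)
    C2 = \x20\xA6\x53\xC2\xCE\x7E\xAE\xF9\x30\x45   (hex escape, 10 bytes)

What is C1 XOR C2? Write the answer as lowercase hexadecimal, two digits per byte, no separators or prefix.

C1 ⊕ C2 = (M1 ⊕ K) ⊕ (M2 ⊕ K) = M1 ⊕ M2 — the shared key cancels under XOR.
d4 ^ 20 = f4
d4 ^ a6 = 72
0a ^ 53 = 59
2d ^ c2 = ef
40 ^ ce = 8e
33 ^ 7e = 4d
d0 ^ ae = 7e
a5 ^ f9 = 5c
11 ^ 30 = 21
9d ^ 45 = d8

f47259ef8e4d7e5c21d8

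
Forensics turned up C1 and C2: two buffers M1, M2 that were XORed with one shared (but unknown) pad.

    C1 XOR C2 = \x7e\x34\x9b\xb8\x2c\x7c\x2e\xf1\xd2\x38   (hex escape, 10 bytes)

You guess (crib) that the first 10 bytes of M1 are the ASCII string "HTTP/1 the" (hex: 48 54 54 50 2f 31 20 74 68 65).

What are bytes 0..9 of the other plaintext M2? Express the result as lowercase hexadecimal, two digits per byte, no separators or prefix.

Since C1 ⊕ C2 = M1 ⊕ M2, XORing with the guessed M1 bytes yields the corresponding M2 bytes: M2 = (C1 ⊕ C2) ⊕ M1.
7e ⊕ 48 = 36
34 ⊕ 54 = 60
9b ⊕ 54 = cf
b8 ⊕ 50 = e8
2c ⊕ 2f = 03
7c ⊕ 31 = 4d
2e ⊕ 20 = 0e
f1 ⊕ 74 = 85
d2 ⊕ 68 = ba
38 ⊕ 65 = 5d

3660cfe8034d0e85ba5d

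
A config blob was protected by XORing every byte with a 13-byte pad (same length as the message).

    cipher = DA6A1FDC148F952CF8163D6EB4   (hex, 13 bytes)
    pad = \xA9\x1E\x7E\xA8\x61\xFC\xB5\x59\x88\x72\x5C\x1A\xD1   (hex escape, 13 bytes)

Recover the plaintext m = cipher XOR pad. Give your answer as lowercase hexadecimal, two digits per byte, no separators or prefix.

XOR is its own inverse, so applying the key byte-wise gives the result directly.
da ^ a9 = 73
6a ^ 1e = 74
1f ^ 7e = 61
dc ^ a8 = 74
14 ^ 61 = 75
8f ^ fc = 73
95 ^ b5 = 20
2c ^ 59 = 75
f8 ^ 88 = 70
16 ^ 72 = 64
3d ^ 5c = 61
6e ^ 1a = 74
b4 ^ d1 = 65

73746174757320757064617465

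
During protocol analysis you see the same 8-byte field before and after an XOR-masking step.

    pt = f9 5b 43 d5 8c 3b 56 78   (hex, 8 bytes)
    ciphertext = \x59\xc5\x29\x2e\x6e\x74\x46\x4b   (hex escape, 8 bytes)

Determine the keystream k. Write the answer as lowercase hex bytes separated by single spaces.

a0 9e 6a fb e2 4f 10 33

Since ciphertext = pt ⊕ k, XORing both sides with pt gives k = pt ⊕ ciphertext.
249 ⊕  89 = 160
 91 ⊕ 197 = 158
 67 ⊕  41 = 106
213 ⊕  46 = 251
140 ⊕ 110 = 226
 59 ⊕ 116 =  79
 86 ⊕  70 =  16
120 ⊕  75 =  51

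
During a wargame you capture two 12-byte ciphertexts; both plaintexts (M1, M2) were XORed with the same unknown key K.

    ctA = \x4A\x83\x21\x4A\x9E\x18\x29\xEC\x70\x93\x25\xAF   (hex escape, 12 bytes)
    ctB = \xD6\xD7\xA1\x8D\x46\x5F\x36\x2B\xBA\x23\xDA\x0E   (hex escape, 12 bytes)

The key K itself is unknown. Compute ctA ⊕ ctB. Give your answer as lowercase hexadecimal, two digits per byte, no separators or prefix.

9c5480c7d8471fc7cab0ffa1

ctA ⊕ ctB = (M1 ⊕ K) ⊕ (M2 ⊕ K) = M1 ⊕ M2 — the shared key cancels under XOR.
4a ^ d6 = 9c
83 ^ d7 = 54
21 ^ a1 = 80
4a ^ 8d = c7
9e ^ 46 = d8
18 ^ 5f = 47
29 ^ 36 = 1f
ec ^ 2b = c7
70 ^ ba = ca
93 ^ 23 = b0
25 ^ da = ff
af ^ 0e = a1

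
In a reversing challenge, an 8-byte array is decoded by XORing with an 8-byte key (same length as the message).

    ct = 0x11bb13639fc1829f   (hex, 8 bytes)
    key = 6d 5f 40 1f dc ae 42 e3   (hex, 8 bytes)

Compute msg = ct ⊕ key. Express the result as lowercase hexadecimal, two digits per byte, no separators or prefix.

7ce4537c436fc07c

11 ^ 6d = 7c
bb ^ 5f = e4
13 ^ 40 = 53
63 ^ 1f = 7c
9f ^ dc = 43
c1 ^ ae = 6f
82 ^ 42 = c0
9f ^ e3 = 7c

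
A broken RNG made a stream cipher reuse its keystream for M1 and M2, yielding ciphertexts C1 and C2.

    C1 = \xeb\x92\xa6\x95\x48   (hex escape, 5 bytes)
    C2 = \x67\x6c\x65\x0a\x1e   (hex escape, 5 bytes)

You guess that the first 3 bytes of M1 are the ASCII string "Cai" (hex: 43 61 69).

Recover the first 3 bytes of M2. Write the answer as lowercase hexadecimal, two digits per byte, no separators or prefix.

First, C1 ⊕ C2 = (M1 ⊕ K) ⊕ (M2 ⊕ K) = M1 ⊕ M2, so the key drops out. Then M2 = (M1 ⊕ M2) ⊕ M1 over the first 3 bytes.
byte 0: (eb xor 67) xor 43 = 8c xor 43 = cf
byte 1: (92 xor 6c) xor 61 = fe xor 61 = 9f
byte 2: (a6 xor 65) xor 69 = c3 xor 69 = aa

cf9faa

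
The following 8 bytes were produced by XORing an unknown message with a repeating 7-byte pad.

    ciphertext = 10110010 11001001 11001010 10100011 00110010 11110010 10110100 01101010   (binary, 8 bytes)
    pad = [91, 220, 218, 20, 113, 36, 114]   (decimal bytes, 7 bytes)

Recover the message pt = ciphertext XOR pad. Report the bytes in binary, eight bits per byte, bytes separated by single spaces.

11101001 00010101 00010000 10110111 01000011 11010110 11000110 00110001

The 7-byte key repeats, so the effective keystream is 5b dc da 14 71 24 72 5b.
byte 0: b2 ^ 5b = e9
byte 1: c9 ^ dc = 15
byte 2: ca ^ da = 10
byte 3: a3 ^ 14 = b7
byte 4: 32 ^ 71 = 43
byte 5: f2 ^ 24 = d6
byte 6: b4 ^ 72 = c6
byte 7: 6a ^ 5b = 31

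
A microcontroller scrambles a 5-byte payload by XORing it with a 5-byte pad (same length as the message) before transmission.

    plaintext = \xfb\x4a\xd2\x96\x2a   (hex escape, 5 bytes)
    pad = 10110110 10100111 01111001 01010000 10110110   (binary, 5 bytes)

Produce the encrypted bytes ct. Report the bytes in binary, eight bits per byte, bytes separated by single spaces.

01001101 11101101 10101011 11000110 10011100

XOR is its own inverse, so applying the key byte-wise gives the result directly.
byte 0: fb XOR b6 = 4d
byte 1: 4a XOR a7 = ed
byte 2: d2 XOR 79 = ab
byte 3: 96 XOR 50 = c6
byte 4: 2a XOR b6 = 9c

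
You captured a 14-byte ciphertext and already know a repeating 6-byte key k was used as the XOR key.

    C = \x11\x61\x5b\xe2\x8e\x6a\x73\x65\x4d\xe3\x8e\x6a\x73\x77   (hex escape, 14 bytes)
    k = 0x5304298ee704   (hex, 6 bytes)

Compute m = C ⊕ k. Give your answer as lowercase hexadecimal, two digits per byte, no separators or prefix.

4265726c696e2061646d696e2073

The 6-byte key repeats, so the effective keystream is 53 04 29 8e e7 04 53 04 29 8e e7 04 53 04.
byte 0:  17 ⊕  83 =  66
byte 1:  97 ⊕   4 = 101
byte 2:  91 ⊕  41 = 114
byte 3: 226 ⊕ 142 = 108
byte 4: 142 ⊕ 231 = 105
byte 5: 106 ⊕   4 = 110
byte 6: 115 ⊕  83 =  32
byte 7: 101 ⊕   4 =  97
byte 8:  77 ⊕  41 = 100
byte 9: 227 ⊕ 142 = 109
byte 10: 142 ⊕ 231 = 105
byte 11: 106 ⊕   4 = 110
byte 12: 115 ⊕  83 =  32
byte 13: 119 ⊕   4 = 115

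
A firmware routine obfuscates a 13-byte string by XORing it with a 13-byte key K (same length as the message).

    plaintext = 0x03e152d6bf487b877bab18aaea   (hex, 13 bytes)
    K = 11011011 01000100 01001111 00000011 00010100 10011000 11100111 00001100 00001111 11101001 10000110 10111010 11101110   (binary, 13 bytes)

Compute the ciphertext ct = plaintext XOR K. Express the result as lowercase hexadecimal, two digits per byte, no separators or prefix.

d8a51dd5abd09c8b74429e1004

03 xor db = d8
e1 xor 44 = a5
52 xor 4f = 1d
d6 xor 03 = d5
bf xor 14 = ab
48 xor 98 = d0
7b xor e7 = 9c
87 xor 0c = 8b
7b xor 0f = 74
ab xor e9 = 42
18 xor 86 = 9e
aa xor ba = 10
ea xor ee = 04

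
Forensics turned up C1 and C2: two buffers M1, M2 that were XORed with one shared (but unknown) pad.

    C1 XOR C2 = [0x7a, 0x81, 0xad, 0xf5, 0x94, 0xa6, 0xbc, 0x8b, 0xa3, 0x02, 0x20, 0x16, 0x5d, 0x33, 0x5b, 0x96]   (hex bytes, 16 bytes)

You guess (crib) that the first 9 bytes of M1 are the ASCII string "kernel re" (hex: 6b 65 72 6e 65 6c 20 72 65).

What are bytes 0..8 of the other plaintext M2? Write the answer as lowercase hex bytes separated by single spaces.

11 e4 df 9b f1 ca 9c f9 c6

Since C1 ⊕ C2 = M1 ⊕ M2, XORing with the guessed M1 bytes yields the corresponding M2 bytes: M2 = (C1 ⊕ C2) ⊕ M1.
byte 0: 7a xor 6b = 11
byte 1: 81 xor 65 = e4
byte 2: ad xor 72 = df
byte 3: f5 xor 6e = 9b
byte 4: 94 xor 65 = f1
byte 5: a6 xor 6c = ca
byte 6: bc xor 20 = 9c
byte 7: 8b xor 72 = f9
byte 8: a3 xor 65 = c6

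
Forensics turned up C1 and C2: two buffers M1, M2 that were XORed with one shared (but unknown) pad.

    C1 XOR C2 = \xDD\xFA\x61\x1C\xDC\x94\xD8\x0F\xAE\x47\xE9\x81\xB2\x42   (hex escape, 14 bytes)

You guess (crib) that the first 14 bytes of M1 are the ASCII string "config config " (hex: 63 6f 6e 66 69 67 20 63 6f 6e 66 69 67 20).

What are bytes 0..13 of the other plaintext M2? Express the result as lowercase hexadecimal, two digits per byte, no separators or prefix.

Since C1 ⊕ C2 = M1 ⊕ M2, XORing with the guessed M1 bytes yields the corresponding M2 bytes: M2 = (C1 ⊕ C2) ⊕ M1.
dd XOR 63 = be
fa XOR 6f = 95
61 XOR 6e = 0f
1c XOR 66 = 7a
dc XOR 69 = b5
94 XOR 67 = f3
d8 XOR 20 = f8
0f XOR 63 = 6c
ae XOR 6f = c1
47 XOR 6e = 29
e9 XOR 66 = 8f
81 XOR 69 = e8
b2 XOR 67 = d5
42 XOR 20 = 62

be950f7ab5f3f86cc1298fe8d562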